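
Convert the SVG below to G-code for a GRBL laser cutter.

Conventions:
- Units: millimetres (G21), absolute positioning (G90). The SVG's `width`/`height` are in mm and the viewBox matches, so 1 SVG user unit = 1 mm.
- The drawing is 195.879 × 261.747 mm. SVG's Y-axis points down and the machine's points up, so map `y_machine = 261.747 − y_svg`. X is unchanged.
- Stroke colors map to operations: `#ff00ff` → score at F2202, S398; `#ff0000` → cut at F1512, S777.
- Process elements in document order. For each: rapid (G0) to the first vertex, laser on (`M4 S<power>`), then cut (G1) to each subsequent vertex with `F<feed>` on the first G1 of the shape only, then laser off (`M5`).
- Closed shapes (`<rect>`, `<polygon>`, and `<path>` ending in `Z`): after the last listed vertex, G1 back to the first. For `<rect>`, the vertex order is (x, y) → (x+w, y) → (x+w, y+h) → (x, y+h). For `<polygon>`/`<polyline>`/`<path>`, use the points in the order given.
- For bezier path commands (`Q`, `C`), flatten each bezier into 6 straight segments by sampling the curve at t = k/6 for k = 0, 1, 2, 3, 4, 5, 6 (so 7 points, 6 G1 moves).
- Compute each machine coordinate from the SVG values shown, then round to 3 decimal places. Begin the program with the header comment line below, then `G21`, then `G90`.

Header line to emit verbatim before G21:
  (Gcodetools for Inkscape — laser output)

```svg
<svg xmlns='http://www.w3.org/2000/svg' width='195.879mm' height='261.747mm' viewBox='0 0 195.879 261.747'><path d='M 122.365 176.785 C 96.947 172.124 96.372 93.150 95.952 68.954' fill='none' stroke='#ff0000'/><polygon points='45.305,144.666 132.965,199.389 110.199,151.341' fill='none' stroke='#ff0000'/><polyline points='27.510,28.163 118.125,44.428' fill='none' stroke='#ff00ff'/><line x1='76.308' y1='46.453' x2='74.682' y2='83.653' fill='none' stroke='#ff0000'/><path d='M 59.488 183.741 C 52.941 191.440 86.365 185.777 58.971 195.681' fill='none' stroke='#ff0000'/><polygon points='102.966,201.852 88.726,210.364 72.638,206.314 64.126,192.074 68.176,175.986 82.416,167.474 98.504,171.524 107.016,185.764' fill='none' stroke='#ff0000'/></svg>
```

(Gcodetools for Inkscape — laser output)
G21
G90
G0 X122.365 Y84.962
M4 S777
G1 X111.612 Y92.888 F1512
G1 X104.314 Y109.613
G1 X99.784 Y131.552
G1 X97.338 Y155.119
G1 X96.289 Y176.728
G1 X95.952 Y192.793
M5
G0 X45.305 Y117.081
M4 S777
G1 X132.965 Y62.358 F1512
G1 X110.199 Y110.406
G1 X45.305 Y117.081
M5
G0 X27.510 Y233.584
M4 S398
G1 X118.125 Y217.319 F2202
M5
G0 X76.308 Y215.294
M4 S777
G1 X74.682 Y178.094 F1512
M5
G0 X59.488 Y78.006
M4 S777
G1 X59.079 Y75.136 F1512
G1 X62.532 Y73.690
G1 X67.047 Y72.863
G1 X69.825 Y71.852
G1 X68.066 Y69.855
G1 X58.971 Y66.066
M5
G0 X102.966 Y59.895
M4 S777
G1 X88.726 Y51.383 F1512
G1 X72.638 Y55.433
G1 X64.126 Y69.673
G1 X68.176 Y85.761
G1 X82.416 Y94.273
G1 X98.504 Y90.223
G1 X107.016 Y75.983
G1 X102.966 Y59.895
M5

Since the viewBox matches the mm dimensions, user units are millimetres directly. The only transform is the Y-flip y_m = 261.747 − y_svg.

Shape 1 is a cubic bezier drawn with `<path>`. Its stroke #ff0000 means cut at S777, F1512. After flipping Y the toolpath is (122.365,84.962) → (111.612,92.888) → (104.314,109.613) → (99.784,131.552) → (97.338,155.119) → (96.289,176.728) → (95.952,192.793).

Shape 2 is a closed polygon drawn with `<polygon>`. Its stroke #ff0000 means cut at S777, F1512. After flipping Y the toolpath is (45.305,117.081) → (132.965,62.358) → (110.199,110.406) → (45.305,117.081), returning to the start.

Shape 3 is a line segment drawn with `<polyline>`. Its stroke #ff00ff means score at S398, F2202. After flipping Y the toolpath is (27.510,233.584) → (118.125,217.319).

Shape 4 is a line segment drawn with `<line>`. Its stroke #ff0000 means cut at S777, F1512. After flipping Y the toolpath is (76.308,215.294) → (74.682,178.094).

Shape 5 is a cubic bezier drawn with `<path>`. Its stroke #ff0000 means cut at S777, F1512. After flipping Y the toolpath is (59.488,78.006) → (59.079,75.136) → (62.532,73.690) → (67.047,72.863) → (69.825,71.852) → (68.066,69.855) → (58.971,66.066).

Shape 6 is a regular polygon drawn with `<polygon>`. Its stroke #ff0000 means cut at S777, F1512. After flipping Y the toolpath is (102.966,59.895) → (88.726,51.383) → (72.638,55.433) → (64.126,69.673) → (68.176,85.761) → (82.416,94.273) → (98.504,90.223) → (107.016,75.983) → (102.966,59.895), returning to the start.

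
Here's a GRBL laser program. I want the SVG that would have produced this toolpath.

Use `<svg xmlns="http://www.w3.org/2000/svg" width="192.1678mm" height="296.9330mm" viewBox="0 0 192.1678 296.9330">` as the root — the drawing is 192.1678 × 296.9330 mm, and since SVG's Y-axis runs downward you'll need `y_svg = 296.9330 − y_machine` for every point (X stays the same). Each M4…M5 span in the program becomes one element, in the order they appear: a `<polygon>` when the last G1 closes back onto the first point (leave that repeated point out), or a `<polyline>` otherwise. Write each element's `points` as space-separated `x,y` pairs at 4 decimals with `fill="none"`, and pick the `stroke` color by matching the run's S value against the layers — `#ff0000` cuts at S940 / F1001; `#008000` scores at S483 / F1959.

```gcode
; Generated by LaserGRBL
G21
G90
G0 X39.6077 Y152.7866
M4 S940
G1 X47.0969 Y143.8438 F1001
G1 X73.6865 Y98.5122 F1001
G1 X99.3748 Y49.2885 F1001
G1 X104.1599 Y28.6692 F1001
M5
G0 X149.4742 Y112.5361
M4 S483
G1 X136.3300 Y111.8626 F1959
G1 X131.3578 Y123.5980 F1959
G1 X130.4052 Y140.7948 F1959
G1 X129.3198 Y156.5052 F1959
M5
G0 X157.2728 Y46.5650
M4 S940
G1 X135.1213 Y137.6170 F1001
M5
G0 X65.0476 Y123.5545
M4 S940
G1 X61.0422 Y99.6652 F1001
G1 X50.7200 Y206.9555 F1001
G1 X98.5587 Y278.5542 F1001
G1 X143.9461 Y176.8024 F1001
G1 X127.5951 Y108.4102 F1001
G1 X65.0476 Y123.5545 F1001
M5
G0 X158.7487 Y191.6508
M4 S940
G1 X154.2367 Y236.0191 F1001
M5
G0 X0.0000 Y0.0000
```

<svg xmlns="http://www.w3.org/2000/svg" width="192.1678mm" height="296.9330mm" viewBox="0 0 192.1678 296.9330">
  <polyline points="39.6077,144.1464 47.0969,153.0892 73.6865,198.4208 99.3748,247.6445 104.1599,268.2638" fill="none" stroke="#ff0000"/>
  <polyline points="149.4742,184.3969 136.3300,185.0704 131.3578,173.3350 130.4052,156.1382 129.3198,140.4278" fill="none" stroke="#008000"/>
  <polyline points="157.2728,250.3680 135.1213,159.3160" fill="none" stroke="#ff0000"/>
  <polygon points="65.0476,173.3785 61.0422,197.2678 50.7200,89.9775 98.5587,18.3788 143.9461,120.1306 127.5951,188.5228" fill="none" stroke="#ff0000"/>
  <polyline points="158.7487,105.2822 154.2367,60.9139" fill="none" stroke="#ff0000"/>
</svg>

y_svg = 296.9330 − y_m.

[1] S940→`#ff0000` (cut); open run; points: 39.6077,144.1464 47.0969,153.0892 73.6865,198.4208 99.3748,247.6445 104.1599,268.2638

[2] S483→`#008000` (score); open run; points: 149.4742,184.3969 136.3300,185.0704 131.3578,173.3350 130.4052,156.1382 129.3198,140.4278

[3] S940→`#ff0000` (cut); open run; points: 157.2728,250.3680 135.1213,159.3160

[4] S940→`#ff0000` (cut); closed run; points: 65.0476,173.3785 61.0422,197.2678 50.7200,89.9775 98.5587,18.3788 143.9461,120.1306 127.5951,188.5228

[5] S940→`#ff0000` (cut); open run; points: 158.7487,105.2822 154.2367,60.9139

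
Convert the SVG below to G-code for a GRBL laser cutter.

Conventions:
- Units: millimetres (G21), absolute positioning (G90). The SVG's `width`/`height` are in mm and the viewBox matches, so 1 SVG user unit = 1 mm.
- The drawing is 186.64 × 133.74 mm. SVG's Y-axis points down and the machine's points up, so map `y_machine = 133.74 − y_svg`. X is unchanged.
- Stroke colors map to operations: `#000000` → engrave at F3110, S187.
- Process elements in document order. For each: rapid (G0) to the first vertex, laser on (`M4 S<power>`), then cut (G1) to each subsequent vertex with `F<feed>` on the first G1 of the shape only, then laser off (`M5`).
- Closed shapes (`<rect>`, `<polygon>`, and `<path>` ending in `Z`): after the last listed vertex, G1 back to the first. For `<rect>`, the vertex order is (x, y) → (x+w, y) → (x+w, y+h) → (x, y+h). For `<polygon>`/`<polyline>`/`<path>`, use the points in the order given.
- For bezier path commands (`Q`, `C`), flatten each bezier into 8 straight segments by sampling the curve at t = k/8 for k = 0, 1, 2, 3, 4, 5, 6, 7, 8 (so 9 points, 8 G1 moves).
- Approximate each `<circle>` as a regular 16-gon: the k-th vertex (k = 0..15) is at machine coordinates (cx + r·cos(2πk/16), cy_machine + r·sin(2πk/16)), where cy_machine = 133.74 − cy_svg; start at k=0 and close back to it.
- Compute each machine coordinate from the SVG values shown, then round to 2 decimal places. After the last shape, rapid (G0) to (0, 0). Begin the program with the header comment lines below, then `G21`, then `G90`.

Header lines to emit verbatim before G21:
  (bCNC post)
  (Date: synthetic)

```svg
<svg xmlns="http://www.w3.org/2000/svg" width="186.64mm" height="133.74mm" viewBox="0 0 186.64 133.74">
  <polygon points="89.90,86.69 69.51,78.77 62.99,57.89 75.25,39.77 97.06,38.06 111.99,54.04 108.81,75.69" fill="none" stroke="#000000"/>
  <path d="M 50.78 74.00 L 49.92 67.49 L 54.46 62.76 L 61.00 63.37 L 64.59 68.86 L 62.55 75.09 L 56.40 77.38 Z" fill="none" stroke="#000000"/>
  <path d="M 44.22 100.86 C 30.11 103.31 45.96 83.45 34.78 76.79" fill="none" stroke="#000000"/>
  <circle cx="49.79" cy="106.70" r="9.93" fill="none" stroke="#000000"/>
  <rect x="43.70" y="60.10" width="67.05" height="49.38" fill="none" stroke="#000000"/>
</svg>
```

(bCNC post)
(Date: synthetic)
G21
G90
G0 X89.90 Y47.05
M4 S187
G1 X69.51 Y54.97 F3110
G1 X62.99 Y75.85
G1 X75.25 Y93.97
G1 X97.06 Y95.68
G1 X111.99 Y79.70
G1 X108.81 Y58.05
G1 X89.90 Y47.05
M5
G0 X50.78 Y59.74
M4 S187
G1 X49.92 Y66.25 F3110
G1 X54.46 Y70.98
G1 X61.00 Y70.37
G1 X64.59 Y64.88
G1 X62.55 Y58.65
G1 X56.40 Y56.36
G1 X50.78 Y59.74
M5
G0 X44.22 Y32.88
M4 S187
G1 X40.22 Y32.94 F3110
G1 X38.36 Y34.67
G1 X37.98 Y37.66
G1 X38.40 Y41.50
G1 X38.96 Y45.76
G1 X38.99 Y50.03
G1 X37.82 Y53.90
G1 X34.78 Y56.95
M5
G0 X59.72 Y27.04
M4 S187
G1 X58.96 Y30.84 F3110
G1 X56.81 Y34.06
G1 X53.59 Y36.21
G1 X49.79 Y36.97
G1 X45.99 Y36.21
G1 X42.77 Y34.06
G1 X40.62 Y30.84
G1 X39.86 Y27.04
G1 X40.62 Y23.24
G1 X42.77 Y20.02
G1 X45.99 Y17.87
G1 X49.79 Y17.11
G1 X53.59 Y17.87
G1 X56.81 Y20.02
G1 X58.96 Y23.24
G1 X59.72 Y27.04
M5
G0 X43.70 Y73.64
M4 S187
G1 X110.75 Y73.64 F3110
G1 X110.75 Y24.26
G1 X43.70 Y24.26
G1 X43.70 Y73.64
M5
G0 X0.00 Y0.00

1 u = 1 mm; y_m = 133.74 − y.

[1] `<polygon>` regular polygon, #000000→engrave S187 F3110: (89.90,47.05) → (69.51,54.97) → (62.99,75.85) → (75.25,93.97) → (97.06,95.68) → (111.99,79.70) → (108.81,58.05) → (89.90,47.05) (closed)

[2] `<path>` regular polygon, #000000→engrave S187 F3110: (50.78,59.74) → (49.92,66.25) → (54.46,70.98) → (61.00,70.37) → (64.59,64.88) → (62.55,58.65) → (56.40,56.36) → (50.78,59.74) (closed)

[3] `<path>` cubic bezier, #000000→engrave S187 F3110: (44.22,32.88) → (40.22,32.94) → (38.36,34.67) → (37.98,37.66) → (38.40,41.50) → (38.96,45.76) → (38.99,50.03) → (37.82,53.90) → (34.78,56.95)

[4] `<circle>` circle, #000000→engrave S187 F3110: (59.72,27.04) → (58.96,30.84) → (56.81,34.06) → (53.59,36.21) → (49.79,36.97) → (45.99,36.21) → (42.77,34.06) → (40.62,30.84) → (39.86,27.04) → (40.62,23.24) → (42.77,20.02) → (45.99,17.87) → (49.79,17.11) → (53.59,17.87) → (56.81,20.02) → (58.96,23.24) → (59.72,27.04) (closed)

[5] `<rect>` rectangle, #000000→engrave S187 F3110: (43.70,73.64) → (110.75,73.64) → (110.75,24.26) → (43.70,24.26) → (43.70,73.64) (closed)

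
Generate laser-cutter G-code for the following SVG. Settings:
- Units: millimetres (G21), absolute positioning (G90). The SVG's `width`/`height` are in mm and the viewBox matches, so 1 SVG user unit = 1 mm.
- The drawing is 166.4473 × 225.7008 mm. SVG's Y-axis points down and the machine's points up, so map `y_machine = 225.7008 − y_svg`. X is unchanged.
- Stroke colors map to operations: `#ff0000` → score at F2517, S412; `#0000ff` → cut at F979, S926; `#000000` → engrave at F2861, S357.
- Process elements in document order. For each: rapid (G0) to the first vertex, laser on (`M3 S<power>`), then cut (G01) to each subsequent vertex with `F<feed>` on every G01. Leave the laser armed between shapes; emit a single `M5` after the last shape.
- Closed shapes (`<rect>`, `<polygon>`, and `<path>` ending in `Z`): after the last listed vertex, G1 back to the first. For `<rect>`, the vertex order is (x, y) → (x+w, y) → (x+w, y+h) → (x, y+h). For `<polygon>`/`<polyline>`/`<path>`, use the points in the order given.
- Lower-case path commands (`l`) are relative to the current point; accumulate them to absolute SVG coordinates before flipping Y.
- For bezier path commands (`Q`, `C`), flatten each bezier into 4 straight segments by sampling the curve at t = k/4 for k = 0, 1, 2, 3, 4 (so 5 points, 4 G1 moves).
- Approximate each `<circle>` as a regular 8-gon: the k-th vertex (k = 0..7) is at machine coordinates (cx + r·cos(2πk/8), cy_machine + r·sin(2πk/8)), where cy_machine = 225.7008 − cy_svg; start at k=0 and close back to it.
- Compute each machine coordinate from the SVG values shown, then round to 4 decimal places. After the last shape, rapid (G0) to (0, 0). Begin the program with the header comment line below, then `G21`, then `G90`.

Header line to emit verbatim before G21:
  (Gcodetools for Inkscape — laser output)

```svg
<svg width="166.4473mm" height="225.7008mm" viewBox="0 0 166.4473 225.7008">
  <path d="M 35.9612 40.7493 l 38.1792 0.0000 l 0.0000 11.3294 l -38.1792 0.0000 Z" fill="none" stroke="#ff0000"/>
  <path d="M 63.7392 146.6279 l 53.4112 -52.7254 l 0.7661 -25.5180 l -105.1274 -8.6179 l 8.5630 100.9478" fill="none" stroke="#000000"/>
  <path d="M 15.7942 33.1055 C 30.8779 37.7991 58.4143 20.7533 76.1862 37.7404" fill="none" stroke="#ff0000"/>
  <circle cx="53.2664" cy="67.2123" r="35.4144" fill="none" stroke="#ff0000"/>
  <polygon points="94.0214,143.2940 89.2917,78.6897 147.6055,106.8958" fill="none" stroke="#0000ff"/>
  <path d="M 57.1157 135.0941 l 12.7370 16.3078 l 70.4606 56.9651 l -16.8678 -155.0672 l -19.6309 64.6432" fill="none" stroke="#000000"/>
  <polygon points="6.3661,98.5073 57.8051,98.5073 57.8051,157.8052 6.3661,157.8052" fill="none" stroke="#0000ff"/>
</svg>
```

Since the viewBox matches the mm dimensions, user units are millimetres directly. The only transform is the Y-flip y_m = 225.7008 − y_svg.

Shape 1 is a rectangle drawn with `<path>`. Its stroke #ff0000 means score at S412, F2517. After flipping Y the toolpath is (35.9612,184.9515) → (74.1404,184.9515) → (74.1404,173.6221) → (35.9612,173.6221) → (35.9612,184.9515), returning to the start.

Shape 2 is a open polyline drawn with `<path>`. Its stroke #000000 means engrave at S357, F2861. After flipping Y the toolpath is (63.7392,79.0729) → (117.1504,131.7983) → (117.9165,157.3163) → (12.7891,165.9342) → (21.3521,64.9864).

Shape 3 is a cubic bezier drawn with `<path>`. Its stroke #ff0000 means score at S412, F2517. After flipping Y the toolpath is (15.7942,192.5953) → (29.0947,192.2798) → (44.9821,194.8879) → (61.3736,195.1910) → (76.1862,187.9604).

Shape 4 is a circle drawn with `<circle>`. Its stroke #ff0000 means score at S412, F2517. After flipping Y the toolpath is (88.6808,158.4885) → (78.3082,183.5303) → (53.2664,193.9029) → (28.2246,183.5303) → (17.8520,158.4885) → (28.2246,133.4467) → (53.2664,123.0741) → (78.3082,133.4467) → (88.6808,158.4885), returning to the start.

Shape 5 is a regular polygon drawn with `<polygon>`. Its stroke #0000ff means cut at S926, F979. After flipping Y the toolpath is (94.0214,82.4068) → (89.2917,147.0111) → (147.6055,118.8050) → (94.0214,82.4068), returning to the start.

Shape 6 is a open polyline drawn with `<path>`. Its stroke #000000 means engrave at S357, F2861. After flipping Y the toolpath is (57.1157,90.6067) → (69.8527,74.2989) → (140.3133,17.3338) → (123.4455,172.4010) → (103.8146,107.7578).

Shape 7 is a rectangle drawn with `<polygon>`. Its stroke #0000ff means cut at S926, F979. After flipping Y the toolpath is (6.3661,127.1935) → (57.8051,127.1935) → (57.8051,67.8956) → (6.3661,67.8956) → (6.3661,127.1935), returning to the start.

(Gcodetools for Inkscape — laser output)
G21
G90
G0 X35.9612 Y184.9515
M3 S412
G01 X74.1404 Y184.9515 F2517
G01 X74.1404 Y173.6221 F2517
G01 X35.9612 Y173.6221 F2517
G01 X35.9612 Y184.9515 F2517
G0 X63.7392 Y79.0729
M3 S357
G01 X117.1504 Y131.7983 F2861
G01 X117.9165 Y157.3163 F2861
G01 X12.7891 Y165.9342 F2861
G01 X21.3521 Y64.9864 F2861
G0 X15.7942 Y192.5953
M3 S412
G01 X29.0947 Y192.2798 F2517
G01 X44.9821 Y194.8879 F2517
G01 X61.3736 Y195.1910 F2517
G01 X76.1862 Y187.9604 F2517
G0 X88.6808 Y158.4885
M3 S412
G01 X78.3082 Y183.5303 F2517
G01 X53.2664 Y193.9029 F2517
G01 X28.2246 Y183.5303 F2517
G01 X17.8520 Y158.4885 F2517
G01 X28.2246 Y133.4467 F2517
G01 X53.2664 Y123.0741 F2517
G01 X78.3082 Y133.4467 F2517
G01 X88.6808 Y158.4885 F2517
G0 X94.0214 Y82.4068
M3 S926
G01 X89.2917 Y147.0111 F979
G01 X147.6055 Y118.8050 F979
G01 X94.0214 Y82.4068 F979
G0 X57.1157 Y90.6067
M3 S357
G01 X69.8527 Y74.2989 F2861
G01 X140.3133 Y17.3338 F2861
G01 X123.4455 Y172.4010 F2861
G01 X103.8146 Y107.7578 F2861
G0 X6.3661 Y127.1935
M3 S926
G01 X57.8051 Y127.1935 F979
G01 X57.8051 Y67.8956 F979
G01 X6.3661 Y67.8956 F979
G01 X6.3661 Y127.1935 F979
M5
G0 X0.0000 Y0.0000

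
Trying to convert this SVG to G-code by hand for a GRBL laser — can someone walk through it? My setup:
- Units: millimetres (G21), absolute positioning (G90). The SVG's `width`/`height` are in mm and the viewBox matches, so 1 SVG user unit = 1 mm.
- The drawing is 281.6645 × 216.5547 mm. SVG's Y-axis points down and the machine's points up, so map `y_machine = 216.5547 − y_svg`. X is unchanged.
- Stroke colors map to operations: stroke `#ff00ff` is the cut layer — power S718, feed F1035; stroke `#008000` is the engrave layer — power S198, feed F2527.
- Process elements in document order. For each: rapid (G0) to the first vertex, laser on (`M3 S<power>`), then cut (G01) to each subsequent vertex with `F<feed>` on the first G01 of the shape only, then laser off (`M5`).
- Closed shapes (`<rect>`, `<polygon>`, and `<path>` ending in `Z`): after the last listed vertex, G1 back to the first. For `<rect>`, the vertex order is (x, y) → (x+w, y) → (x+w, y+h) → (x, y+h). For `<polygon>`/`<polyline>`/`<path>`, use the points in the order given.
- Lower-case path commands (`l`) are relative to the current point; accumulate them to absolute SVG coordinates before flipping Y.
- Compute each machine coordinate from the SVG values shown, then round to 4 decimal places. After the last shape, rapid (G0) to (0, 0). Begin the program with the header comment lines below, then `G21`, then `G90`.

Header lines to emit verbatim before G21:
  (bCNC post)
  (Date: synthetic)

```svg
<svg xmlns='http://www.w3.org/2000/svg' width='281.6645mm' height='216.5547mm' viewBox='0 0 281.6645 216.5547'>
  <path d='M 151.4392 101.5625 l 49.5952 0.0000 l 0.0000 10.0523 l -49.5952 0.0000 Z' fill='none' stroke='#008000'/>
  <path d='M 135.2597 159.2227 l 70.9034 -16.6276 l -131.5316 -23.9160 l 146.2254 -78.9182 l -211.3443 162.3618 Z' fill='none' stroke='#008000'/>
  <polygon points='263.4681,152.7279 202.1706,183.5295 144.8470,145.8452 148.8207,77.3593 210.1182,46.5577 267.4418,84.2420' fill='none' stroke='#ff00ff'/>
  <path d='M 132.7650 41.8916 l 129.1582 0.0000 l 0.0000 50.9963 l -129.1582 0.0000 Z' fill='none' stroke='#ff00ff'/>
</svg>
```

viewBox `0 0 281.6645 216.5547` with mm width/height → 1 unit = 1 mm. Flip: y_m = 216.5547 − y_svg.

**Shape 1** — `<path>` rectangle, stroke `#008000` → engrave (S198, F2527). Machine vertices: (151.4392,114.9922) → (201.0344,114.9922) → (201.0344,104.9399) → (151.4392,104.9399) → (151.4392,114.9922). Closed: final G1 returns to the first vertex.

**Shape 2** — `<path>` closed polygon, stroke `#008000` → engrave (S198, F2527). Machine vertices: (135.2597,57.3320) → (206.1631,73.9596) → (74.6315,97.8756) → (220.8569,176.7938) → (9.5126,14.4320) → (135.2597,57.3320). Closed: final G1 returns to the first vertex.

**Shape 3** — `<polygon>` regular polygon, stroke `#ff00ff` → cut (S718, F1035). Machine vertices: (263.4681,63.8268) → (202.1706,33.0252) → (144.8470,70.7095) → (148.8207,139.1954) → (210.1182,169.9970) → (267.4418,132.3127) → (263.4681,63.8268). Closed: final G1 returns to the first vertex.

**Shape 4** — `<path>` rectangle, stroke `#ff00ff` → cut (S718, F1035). Machine vertices: (132.7650,174.6631) → (261.9232,174.6631) → (261.9232,123.6668) → (132.7650,123.6668) → (132.7650,174.6631). Closed: final G1 returns to the first vertex.

(bCNC post)
(Date: synthetic)
G21
G90
G0 X151.4392 Y114.9922
M3 S198
G01 X201.0344 Y114.9922 F2527
G01 X201.0344 Y104.9399
G01 X151.4392 Y104.9399
G01 X151.4392 Y114.9922
M5
G0 X135.2597 Y57.3320
M3 S198
G01 X206.1631 Y73.9596 F2527
G01 X74.6315 Y97.8756
G01 X220.8569 Y176.7938
G01 X9.5126 Y14.4320
G01 X135.2597 Y57.3320
M5
G0 X263.4681 Y63.8268
M3 S718
G01 X202.1706 Y33.0252 F1035
G01 X144.8470 Y70.7095
G01 X148.8207 Y139.1954
G01 X210.1182 Y169.9970
G01 X267.4418 Y132.3127
G01 X263.4681 Y63.8268
M5
G0 X132.7650 Y174.6631
M3 S718
G01 X261.9232 Y174.6631 F1035
G01 X261.9232 Y123.6668
G01 X132.7650 Y123.6668
G01 X132.7650 Y174.6631
M5
G0 X0.0000 Y0.0000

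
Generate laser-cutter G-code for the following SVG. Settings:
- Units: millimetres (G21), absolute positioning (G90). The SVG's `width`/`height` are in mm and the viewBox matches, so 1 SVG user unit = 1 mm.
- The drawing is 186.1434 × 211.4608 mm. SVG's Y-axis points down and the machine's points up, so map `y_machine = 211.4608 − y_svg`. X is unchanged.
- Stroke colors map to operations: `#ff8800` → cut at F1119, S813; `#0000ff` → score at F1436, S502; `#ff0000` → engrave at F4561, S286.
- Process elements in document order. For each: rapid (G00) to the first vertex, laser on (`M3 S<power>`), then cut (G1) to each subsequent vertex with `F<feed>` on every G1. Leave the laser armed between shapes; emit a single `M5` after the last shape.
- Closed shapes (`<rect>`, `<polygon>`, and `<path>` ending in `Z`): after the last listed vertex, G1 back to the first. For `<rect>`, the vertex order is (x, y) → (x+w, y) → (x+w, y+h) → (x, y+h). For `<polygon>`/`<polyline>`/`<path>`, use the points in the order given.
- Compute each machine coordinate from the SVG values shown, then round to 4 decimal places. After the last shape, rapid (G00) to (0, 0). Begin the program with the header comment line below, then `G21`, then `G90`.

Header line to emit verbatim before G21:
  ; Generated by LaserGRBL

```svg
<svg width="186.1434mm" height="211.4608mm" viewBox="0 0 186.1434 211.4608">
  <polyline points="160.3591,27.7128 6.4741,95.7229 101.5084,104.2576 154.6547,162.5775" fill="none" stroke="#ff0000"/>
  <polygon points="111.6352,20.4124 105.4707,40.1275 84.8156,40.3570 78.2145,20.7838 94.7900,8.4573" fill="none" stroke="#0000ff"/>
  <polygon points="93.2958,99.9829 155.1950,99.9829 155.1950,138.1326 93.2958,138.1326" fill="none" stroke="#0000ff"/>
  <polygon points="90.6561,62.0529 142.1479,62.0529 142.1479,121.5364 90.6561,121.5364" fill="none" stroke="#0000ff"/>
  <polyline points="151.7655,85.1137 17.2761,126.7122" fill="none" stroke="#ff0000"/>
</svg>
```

viewBox `0 0 186.1434 211.4608` with mm width/height → 1 unit = 1 mm. Flip: y_m = 211.4608 − y_svg.

**Shape 1** — `<polyline>` open polyline, stroke `#ff0000` → engrave (S286, F4561). Machine vertices: (160.3591,183.7480) → (6.4741,115.7379) → (101.5084,107.2032) → (154.6547,48.8833). Open path.

**Shape 2** — `<polygon>` regular polygon, stroke `#0000ff` → score (S502, F1436). Machine vertices: (111.6352,191.0484) → (105.4707,171.3333) → (84.8156,171.1038) → (78.2145,190.6770) → (94.7900,203.0035) → (111.6352,191.0484). Closed: final G1 returns to the first vertex.

**Shape 3** — `<polygon>` rectangle, stroke `#0000ff` → score (S502, F1436). Machine vertices: (93.2958,111.4779) → (155.1950,111.4779) → (155.1950,73.3282) → (93.2958,73.3282) → (93.2958,111.4779). Closed: final G1 returns to the first vertex.

**Shape 4** — `<polygon>` rectangle, stroke `#0000ff` → score (S502, F1436). Machine vertices: (90.6561,149.4079) → (142.1479,149.4079) → (142.1479,89.9244) → (90.6561,89.9244) → (90.6561,149.4079). Closed: final G1 returns to the first vertex.

**Shape 5** — `<polyline>` line segment, stroke `#ff0000` → engrave (S286, F4561). Machine vertices: (151.7655,126.3471) → (17.2761,84.7486). Open path.

; Generated by LaserGRBL
G21
G90
G00 X160.3591 Y183.7480
M3 S286
G1 X6.4741 Y115.7379 F4561
G1 X101.5084 Y107.2032 F4561
G1 X154.6547 Y48.8833 F4561
G00 X111.6352 Y191.0484
M3 S502
G1 X105.4707 Y171.3333 F1436
G1 X84.8156 Y171.1038 F1436
G1 X78.2145 Y190.6770 F1436
G1 X94.7900 Y203.0035 F1436
G1 X111.6352 Y191.0484 F1436
G00 X93.2958 Y111.4779
M3 S502
G1 X155.1950 Y111.4779 F1436
G1 X155.1950 Y73.3282 F1436
G1 X93.2958 Y73.3282 F1436
G1 X93.2958 Y111.4779 F1436
G00 X90.6561 Y149.4079
M3 S502
G1 X142.1479 Y149.4079 F1436
G1 X142.1479 Y89.9244 F1436
G1 X90.6561 Y89.9244 F1436
G1 X90.6561 Y149.4079 F1436
G00 X151.7655 Y126.3471
M3 S286
G1 X17.2761 Y84.7486 F4561
M5
G00 X0.0000 Y0.0000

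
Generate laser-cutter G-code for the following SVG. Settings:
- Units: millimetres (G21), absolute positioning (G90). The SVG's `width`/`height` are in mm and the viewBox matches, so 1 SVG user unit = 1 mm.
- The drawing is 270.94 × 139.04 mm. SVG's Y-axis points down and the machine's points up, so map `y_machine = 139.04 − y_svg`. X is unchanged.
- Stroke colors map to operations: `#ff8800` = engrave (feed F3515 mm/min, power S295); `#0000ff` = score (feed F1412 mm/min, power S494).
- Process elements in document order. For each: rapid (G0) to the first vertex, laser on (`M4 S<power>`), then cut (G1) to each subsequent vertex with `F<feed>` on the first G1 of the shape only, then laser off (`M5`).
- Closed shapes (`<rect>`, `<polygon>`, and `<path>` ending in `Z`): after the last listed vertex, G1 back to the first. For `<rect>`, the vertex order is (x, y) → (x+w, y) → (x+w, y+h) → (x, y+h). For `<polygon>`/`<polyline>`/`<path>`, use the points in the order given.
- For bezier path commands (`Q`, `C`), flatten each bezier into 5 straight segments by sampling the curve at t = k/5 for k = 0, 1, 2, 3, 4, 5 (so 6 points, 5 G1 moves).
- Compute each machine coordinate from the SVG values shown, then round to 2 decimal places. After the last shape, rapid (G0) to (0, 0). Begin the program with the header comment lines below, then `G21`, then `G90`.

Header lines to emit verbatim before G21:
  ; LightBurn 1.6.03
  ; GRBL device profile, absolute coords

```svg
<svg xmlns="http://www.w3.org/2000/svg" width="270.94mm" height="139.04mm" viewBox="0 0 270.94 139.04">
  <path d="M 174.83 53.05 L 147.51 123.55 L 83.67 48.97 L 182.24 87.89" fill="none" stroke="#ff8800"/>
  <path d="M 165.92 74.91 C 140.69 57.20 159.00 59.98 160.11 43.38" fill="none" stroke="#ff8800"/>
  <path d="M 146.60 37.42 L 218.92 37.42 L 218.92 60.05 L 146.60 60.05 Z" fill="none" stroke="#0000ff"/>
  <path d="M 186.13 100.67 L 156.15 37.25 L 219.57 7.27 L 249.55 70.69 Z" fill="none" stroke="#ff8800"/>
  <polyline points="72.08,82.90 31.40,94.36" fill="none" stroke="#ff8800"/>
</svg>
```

; LightBurn 1.6.03
; GRBL device profile, absolute coords
G21
G90
G0 X174.83 Y85.99
M4 S295
G1 X147.51 Y15.49 F3515
G1 X83.67 Y90.07
G1 X182.24 Y51.15
M5
G0 X165.92 Y64.13
M4 S295
G1 X155.52 Y72.62 F3515
G1 X152.66 Y78.10
G1 X154.41 Y82.49
G1 X157.87 Y87.71
G1 X160.11 Y95.66
M5
G0 X146.60 Y101.62
M4 S494
G1 X218.92 Y101.62 F1412
G1 X218.92 Y78.99
G1 X146.60 Y78.99
G1 X146.60 Y101.62
M5
G0 X186.13 Y38.37
M4 S295
G1 X156.15 Y101.79 F3515
G1 X219.57 Y131.77
G1 X249.55 Y68.35
G1 X186.13 Y38.37
M5
G0 X72.08 Y56.14
M4 S295
G1 X31.40 Y44.68 F3515
M5
G0 X0.00 Y0.00

viewBox `0 0 270.94 139.04` with mm width/height → 1 unit = 1 mm. Flip: y_m = 139.04 − y_svg.

**Shape 1** — `<path>` open polyline, stroke `#ff8800` → engrave (S295, F3515). Machine vertices: (174.83,85.99) → (147.51,15.49) → (83.67,90.07) → (182.24,51.15). Open path.

**Shape 2** — `<path>` cubic bezier, stroke `#ff8800` → engrave (S295, F3515). Control points (SVG): P0=(165.92,74.91), P1=(140.69,57.20), P2=(159.00,59.98), P3=(160.11,43.38); sampled at t=k/5. Machine vertices: (165.92,64.13) → (155.52,72.62) → (152.66,78.10) → (154.41,82.49) → (157.87,87.71) → (160.11,95.66). Open path.

**Shape 3** — `<path>` rectangle, stroke `#0000ff` → score (S494, F1412). Machine vertices: (146.60,101.62) → (218.92,101.62) → (218.92,78.99) → (146.60,78.99) → (146.60,101.62). Closed: final G1 returns to the first vertex.

**Shape 4** — `<path>` regular polygon, stroke `#ff8800` → engrave (S295, F3515). Machine vertices: (186.13,38.37) → (156.15,101.79) → (219.57,131.77) → (249.55,68.35) → (186.13,38.37). Closed: final G1 returns to the first vertex.

**Shape 5** — `<polyline>` line segment, stroke `#ff8800` → engrave (S295, F3515). Machine vertices: (72.08,56.14) → (31.40,44.68). Open path.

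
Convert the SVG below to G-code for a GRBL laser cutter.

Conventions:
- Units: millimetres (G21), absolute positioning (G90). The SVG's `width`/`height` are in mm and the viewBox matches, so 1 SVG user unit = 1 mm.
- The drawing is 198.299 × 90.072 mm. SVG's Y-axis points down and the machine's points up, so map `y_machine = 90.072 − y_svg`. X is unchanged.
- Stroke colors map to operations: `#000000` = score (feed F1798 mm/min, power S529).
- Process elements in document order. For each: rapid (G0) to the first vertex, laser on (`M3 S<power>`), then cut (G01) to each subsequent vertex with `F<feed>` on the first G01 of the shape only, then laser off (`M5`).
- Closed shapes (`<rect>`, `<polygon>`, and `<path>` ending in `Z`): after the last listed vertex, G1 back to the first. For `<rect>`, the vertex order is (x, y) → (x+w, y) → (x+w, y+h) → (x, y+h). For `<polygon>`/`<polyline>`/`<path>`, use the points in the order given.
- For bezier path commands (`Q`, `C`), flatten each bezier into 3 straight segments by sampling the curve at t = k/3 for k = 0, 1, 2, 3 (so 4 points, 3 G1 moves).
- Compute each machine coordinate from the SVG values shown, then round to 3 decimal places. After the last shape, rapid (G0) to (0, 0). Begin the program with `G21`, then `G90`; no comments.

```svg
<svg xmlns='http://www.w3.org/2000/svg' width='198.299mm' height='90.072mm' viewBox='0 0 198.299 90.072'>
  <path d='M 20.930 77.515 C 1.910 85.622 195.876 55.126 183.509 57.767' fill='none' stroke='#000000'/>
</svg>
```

viewBox `0 0 198.299 90.072` with mm width/height → 1 unit = 1 mm. Flip: y_m = 90.072 − y_svg.

**Shape 1** — `<path>` cubic bezier, stroke `#000000` → score (S529, F1798). Control points (SVG): P0=(20.930,77.515), P1=(1.910,85.622), P2=(195.876,55.126), P3=(183.509,57.767); sampled at t=k/3. Machine vertices: (20.930,12.557) → (57.375,14.661) → (142.629,26.557) → (183.509,32.305). Open path.

G21
G90
G0 X20.930 Y12.557
M3 S529
G01 X57.375 Y14.661 F1798
G01 X142.629 Y26.557
G01 X183.509 Y32.305
M5
G0 X0.000 Y0.000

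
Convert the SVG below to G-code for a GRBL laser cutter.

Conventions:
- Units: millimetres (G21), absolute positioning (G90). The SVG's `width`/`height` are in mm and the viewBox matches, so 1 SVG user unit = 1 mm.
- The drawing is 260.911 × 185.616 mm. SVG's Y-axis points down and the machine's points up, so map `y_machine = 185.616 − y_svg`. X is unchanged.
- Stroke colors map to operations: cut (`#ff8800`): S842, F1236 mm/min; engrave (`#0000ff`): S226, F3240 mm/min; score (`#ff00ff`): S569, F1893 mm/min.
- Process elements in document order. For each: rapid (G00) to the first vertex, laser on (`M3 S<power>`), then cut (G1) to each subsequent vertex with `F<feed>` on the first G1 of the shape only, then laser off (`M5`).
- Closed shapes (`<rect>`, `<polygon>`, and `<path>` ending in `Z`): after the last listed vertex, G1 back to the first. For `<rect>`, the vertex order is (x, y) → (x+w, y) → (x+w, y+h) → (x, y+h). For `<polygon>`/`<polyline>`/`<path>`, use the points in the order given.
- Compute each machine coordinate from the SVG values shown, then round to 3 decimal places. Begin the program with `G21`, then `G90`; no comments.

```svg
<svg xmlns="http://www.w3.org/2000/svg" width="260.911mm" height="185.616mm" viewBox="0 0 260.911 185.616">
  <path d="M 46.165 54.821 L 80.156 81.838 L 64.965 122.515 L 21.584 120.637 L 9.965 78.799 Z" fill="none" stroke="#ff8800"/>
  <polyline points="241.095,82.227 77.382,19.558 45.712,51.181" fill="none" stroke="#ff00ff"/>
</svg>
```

Since the viewBox matches the mm dimensions, user units are millimetres directly. The only transform is the Y-flip y_m = 185.616 − y_svg.

Shape 1 is a regular polygon drawn with `<path>`. Its stroke #ff8800 means cut at S842, F1236. After flipping Y the toolpath is (46.165,130.795) → (80.156,103.778) → (64.965,63.101) → (21.584,64.979) → (9.965,106.817) → (46.165,130.795), returning to the start.

Shape 2 is a open polyline drawn with `<polyline>`. Its stroke #ff00ff means score at S569, F1893. After flipping Y the toolpath is (241.095,103.389) → (77.382,166.058) → (45.712,134.435).

G21
G90
G00 X46.165 Y130.795
M3 S842
G1 X80.156 Y103.778 F1236
G1 X64.965 Y63.101
G1 X21.584 Y64.979
G1 X9.965 Y106.817
G1 X46.165 Y130.795
M5
G00 X241.095 Y103.389
M3 S569
G1 X77.382 Y166.058 F1893
G1 X45.712 Y134.435
M5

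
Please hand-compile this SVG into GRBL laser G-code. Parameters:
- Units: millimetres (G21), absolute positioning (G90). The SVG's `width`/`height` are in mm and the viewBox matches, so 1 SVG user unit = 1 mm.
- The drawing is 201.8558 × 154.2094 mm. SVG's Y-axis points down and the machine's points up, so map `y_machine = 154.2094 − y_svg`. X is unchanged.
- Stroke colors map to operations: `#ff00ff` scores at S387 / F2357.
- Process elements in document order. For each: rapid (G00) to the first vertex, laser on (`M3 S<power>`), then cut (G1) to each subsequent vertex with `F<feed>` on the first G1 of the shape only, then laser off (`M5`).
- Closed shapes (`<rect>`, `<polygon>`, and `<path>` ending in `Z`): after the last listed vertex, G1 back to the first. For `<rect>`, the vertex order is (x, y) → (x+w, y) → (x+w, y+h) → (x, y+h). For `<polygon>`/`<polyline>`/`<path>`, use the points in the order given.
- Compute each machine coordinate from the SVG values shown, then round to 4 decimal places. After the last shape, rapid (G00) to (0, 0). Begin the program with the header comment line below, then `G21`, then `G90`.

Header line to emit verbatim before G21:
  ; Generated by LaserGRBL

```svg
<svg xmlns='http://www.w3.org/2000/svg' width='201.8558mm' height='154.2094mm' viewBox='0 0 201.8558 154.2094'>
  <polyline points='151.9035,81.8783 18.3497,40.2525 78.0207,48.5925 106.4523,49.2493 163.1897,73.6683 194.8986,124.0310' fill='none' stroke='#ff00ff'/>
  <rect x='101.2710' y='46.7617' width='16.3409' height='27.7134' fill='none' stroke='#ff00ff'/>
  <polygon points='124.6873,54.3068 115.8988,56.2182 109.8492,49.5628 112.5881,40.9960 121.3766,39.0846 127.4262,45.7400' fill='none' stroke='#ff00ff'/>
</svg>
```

1 u = 1 mm; y_m = 154.2094 − y.

[1] `<polyline>` open polyline, #ff00ff→score S387 F2357: (151.9035,72.3311) → (18.3497,113.9569) → (78.0207,105.6169) → (106.4523,104.9601) → (163.1897,80.5411) → (194.8986,30.1784)

[2] `<rect>` rectangle, #ff00ff→score S387 F2357: (101.2710,107.4477) → (117.6119,107.4477) → (117.6119,79.7343) → (101.2710,79.7343) → (101.2710,107.4477) (closed)

[3] `<polygon>` regular polygon, #ff00ff→score S387 F2357: (124.6873,99.9026) → (115.8988,97.9912) → (109.8492,104.6466) → (112.5881,113.2134) → (121.3766,115.1248) → (127.4262,108.4694) → (124.6873,99.9026) (closed)

; Generated by LaserGRBL
G21
G90
G00 X151.9035 Y72.3311
M3 S387
G1 X18.3497 Y113.9569 F2357
G1 X78.0207 Y105.6169
G1 X106.4523 Y104.9601
G1 X163.1897 Y80.5411
G1 X194.8986 Y30.1784
M5
G00 X101.2710 Y107.4477
M3 S387
G1 X117.6119 Y107.4477 F2357
G1 X117.6119 Y79.7343
G1 X101.2710 Y79.7343
G1 X101.2710 Y107.4477
M5
G00 X124.6873 Y99.9026
M3 S387
G1 X115.8988 Y97.9912 F2357
G1 X109.8492 Y104.6466
G1 X112.5881 Y113.2134
G1 X121.3766 Y115.1248
G1 X127.4262 Y108.4694
G1 X124.6873 Y99.9026
M5
G00 X0.0000 Y0.0000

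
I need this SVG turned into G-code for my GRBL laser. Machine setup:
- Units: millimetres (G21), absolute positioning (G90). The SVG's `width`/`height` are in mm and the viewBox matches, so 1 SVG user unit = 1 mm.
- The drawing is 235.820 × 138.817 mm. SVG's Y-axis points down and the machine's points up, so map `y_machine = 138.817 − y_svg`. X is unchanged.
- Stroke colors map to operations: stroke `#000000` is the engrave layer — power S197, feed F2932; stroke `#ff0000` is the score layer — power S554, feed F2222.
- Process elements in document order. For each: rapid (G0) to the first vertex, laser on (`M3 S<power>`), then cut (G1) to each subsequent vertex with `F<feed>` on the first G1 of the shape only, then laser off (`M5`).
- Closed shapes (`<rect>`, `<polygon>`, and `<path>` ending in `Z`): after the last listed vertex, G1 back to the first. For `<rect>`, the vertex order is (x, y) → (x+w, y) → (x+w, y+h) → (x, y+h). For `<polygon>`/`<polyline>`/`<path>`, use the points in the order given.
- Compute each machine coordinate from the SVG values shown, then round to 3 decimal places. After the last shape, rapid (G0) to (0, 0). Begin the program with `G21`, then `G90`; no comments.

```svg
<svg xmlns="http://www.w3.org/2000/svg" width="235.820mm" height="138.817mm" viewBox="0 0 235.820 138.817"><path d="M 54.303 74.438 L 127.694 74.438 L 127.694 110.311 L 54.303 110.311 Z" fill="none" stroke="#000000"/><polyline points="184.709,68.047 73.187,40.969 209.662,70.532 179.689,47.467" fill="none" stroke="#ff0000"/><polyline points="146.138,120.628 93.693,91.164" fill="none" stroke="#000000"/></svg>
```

viewBox `0 0 235.820 138.817` with mm width/height → 1 unit = 1 mm. Flip: y_m = 138.817 − y_svg.

**Shape 1** — `<path>` rectangle, stroke `#000000` → engrave (S197, F2932). Machine vertices: (54.303,64.379) → (127.694,64.379) → (127.694,28.506) → (54.303,28.506) → (54.303,64.379). Closed: final G1 returns to the first vertex.

**Shape 2** — `<polyline>` open polyline, stroke `#ff0000` → score (S554, F2222). Machine vertices: (184.709,70.770) → (73.187,97.848) → (209.662,68.285) → (179.689,91.350). Open path.

**Shape 3** — `<polyline>` line segment, stroke `#000000` → engrave (S197, F2932). Machine vertices: (146.138,18.189) → (93.693,47.653). Open path.

G21
G90
G0 X54.303 Y64.379
M3 S197
G1 X127.694 Y64.379 F2932
G1 X127.694 Y28.506
G1 X54.303 Y28.506
G1 X54.303 Y64.379
M5
G0 X184.709 Y70.770
M3 S554
G1 X73.187 Y97.848 F2222
G1 X209.662 Y68.285
G1 X179.689 Y91.350
M5
G0 X146.138 Y18.189
M3 S197
G1 X93.693 Y47.653 F2932
M5
G0 X0.000 Y0.000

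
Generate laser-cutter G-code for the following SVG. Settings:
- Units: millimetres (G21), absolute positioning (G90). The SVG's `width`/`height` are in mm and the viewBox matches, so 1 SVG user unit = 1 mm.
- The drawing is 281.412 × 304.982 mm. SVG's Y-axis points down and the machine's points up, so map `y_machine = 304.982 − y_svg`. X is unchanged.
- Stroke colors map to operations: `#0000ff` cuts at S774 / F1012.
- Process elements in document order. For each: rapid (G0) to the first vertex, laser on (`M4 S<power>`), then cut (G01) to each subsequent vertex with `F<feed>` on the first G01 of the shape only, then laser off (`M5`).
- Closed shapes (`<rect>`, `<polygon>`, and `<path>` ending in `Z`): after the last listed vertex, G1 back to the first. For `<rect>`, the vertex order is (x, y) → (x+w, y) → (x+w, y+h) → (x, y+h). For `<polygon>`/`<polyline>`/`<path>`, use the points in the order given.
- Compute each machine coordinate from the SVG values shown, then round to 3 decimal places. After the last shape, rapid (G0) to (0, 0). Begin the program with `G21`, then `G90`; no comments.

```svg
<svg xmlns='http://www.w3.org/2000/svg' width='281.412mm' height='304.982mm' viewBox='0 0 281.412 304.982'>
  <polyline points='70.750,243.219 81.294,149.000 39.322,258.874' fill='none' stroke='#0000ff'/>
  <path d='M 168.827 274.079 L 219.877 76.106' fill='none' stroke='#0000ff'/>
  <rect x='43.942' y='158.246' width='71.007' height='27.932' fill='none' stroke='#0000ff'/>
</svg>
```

1 u = 1 mm; y_m = 304.982 − y.

[1] `<polyline>` open polyline, #0000ff→cut S774 F1012: (70.750,61.763) → (81.294,155.982) → (39.322,46.108)

[2] `<path>` line segment, #0000ff→cut S774 F1012: (168.827,30.903) → (219.877,228.876)

[3] `<rect>` rectangle, #0000ff→cut S774 F1012: (43.942,146.736) → (114.949,146.736) → (114.949,118.804) → (43.942,118.804) → (43.942,146.736) (closed)

G21
G90
G0 X70.750 Y61.763
M4 S774
G01 X81.294 Y155.982 F1012
G01 X39.322 Y46.108
M5
G0 X168.827 Y30.903
M4 S774
G01 X219.877 Y228.876 F1012
M5
G0 X43.942 Y146.736
M4 S774
G01 X114.949 Y146.736 F1012
G01 X114.949 Y118.804
G01 X43.942 Y118.804
G01 X43.942 Y146.736
M5
G0 X0.000 Y0.000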